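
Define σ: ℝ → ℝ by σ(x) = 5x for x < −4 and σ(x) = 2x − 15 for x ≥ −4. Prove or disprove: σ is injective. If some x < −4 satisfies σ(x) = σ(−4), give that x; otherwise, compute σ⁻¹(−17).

Both pieces are strictly increasing (slopes 5 and 2), so each is injective on its own interval.
The left piece maps (−∞, −4) onto (−∞, −20); the right piece maps [−4, ∞) onto [−23, ∞).
These images overlap. In particular σ(−4) = −23 (right piece), and solving 5x = −23 on the left piece gives x = −23/5 < −4.
So σ(−23/5) = σ(−4) with −23/5 ≠ −4, and σ is not injective. This x = −23/5 is the requested value below −4.

-23/5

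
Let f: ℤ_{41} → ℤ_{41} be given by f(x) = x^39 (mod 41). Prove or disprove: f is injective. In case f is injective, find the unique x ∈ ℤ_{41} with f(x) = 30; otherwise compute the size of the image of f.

26

Since 41 is prime, the nonzero elements of ℤ_{41} form a cyclic group of order 40.
As gcd(39, 40) = 1, raising to the 39th power is a bijection on this group: if a^39 ≡ b^39 then (ab^{−1})^39 = 1, and the only element of order dividing gcd(39, 40) = 1 is 1, so a = b.
With f(0) = 0 this makes f injective on all of ℤ_{41}, hence bijective (finite equal-size domain and codomain). In particular f is injective.
Since f is injective, we find the preimage of 30. The inverse of x ↦ x^39 on (ℤ_{41})^× is x ↦ x^39, because 39·39 = 1521 = 38·40 + 1 ≡ 1 (mod 40) and x^{40} = 1 for x ≠ 0 (Fermat). So f⁻¹(30) = 30^39 mod 41.
Repeated squaring mod 41: 30^1 ≡ 30, 30^2 ≡ 30² = 900 ≡ 39, 30^4 ≡ 39² = 1521 ≡ 4, 30^8 ≡ 4² = 16, 30^16 ≡ 16² = 256 ≡ 10, 30^32 ≡ 10² = 100 ≡ 18. Since 39 = 32 + 4 + 2 + 1, 30^39 ≡ 18·4·39·30: 18·4 = 72 ≡ 31, then 31·39 = 1209 ≡ 20, then 20·30 = 600 ≡ 26. So 30^39 ≡ 26 (mod 41).
Hence f⁻¹(30) = 26.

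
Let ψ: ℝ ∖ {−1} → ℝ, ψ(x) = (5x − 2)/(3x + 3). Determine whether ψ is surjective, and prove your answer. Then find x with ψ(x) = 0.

2/5

If ψ(x) = 5/3, cross-multiplying gives 3(5x − 2) = 5(3x + 3), which simplifies to −6 = 15 — false.  So 5/3 has no preimage and ψ is not surjective.
Solving ψ(x) = 0: cross-multiplying gives 5x − 2 = 0(3x + 3), which rearranges to 5x = 2, so x = 2/5.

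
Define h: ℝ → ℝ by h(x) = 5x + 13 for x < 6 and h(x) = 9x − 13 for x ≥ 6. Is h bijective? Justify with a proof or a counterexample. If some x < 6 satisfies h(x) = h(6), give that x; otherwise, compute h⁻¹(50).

Both pieces are strictly increasing (slopes 5 and 9), so each is injective on its own interval.
The left piece maps (−∞, 6) onto (−∞, 43); the right piece maps [6, ∞) onto [41, ∞).
These images overlap. In particular h(6) = 41 (right piece), and solving 5x + 13 = 41 on the left piece gives x = 28/5 < 6.
So h(28/5) = h(6) with 28/5 ≠ 6, and h is not injective, hence not bijective. This x = 28/5 is the requested value below 6.

28/5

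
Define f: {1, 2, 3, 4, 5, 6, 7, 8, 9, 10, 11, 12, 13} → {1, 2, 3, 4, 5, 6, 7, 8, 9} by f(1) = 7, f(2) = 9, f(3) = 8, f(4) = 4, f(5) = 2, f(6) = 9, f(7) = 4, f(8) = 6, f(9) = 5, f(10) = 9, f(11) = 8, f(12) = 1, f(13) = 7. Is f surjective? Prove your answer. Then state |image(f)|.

8

No element maps to 3, so f is not surjective.
The image of f is {1, 2, 4, 5, 6, 7, 8, 9}, which has 8 elements.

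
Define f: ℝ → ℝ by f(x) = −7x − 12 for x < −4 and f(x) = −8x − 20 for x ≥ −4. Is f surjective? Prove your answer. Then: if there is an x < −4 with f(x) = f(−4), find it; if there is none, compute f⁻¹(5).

Both pieces are strictly decreasing (slopes −7 and −8), so each is injective on its own interval.
The left piece maps (−∞, −4) onto (16, ∞); the right piece maps [−4, ∞) onto (−∞, 12].
The union (16, ∞) ∪ (−∞, 12] omits the interval between 16 and 12; in particular 16 has no preimage. So f is not surjective.
Because the two images are disjoint, no x < −4 has f(x) = f(−4), so we compute f⁻¹(5): 5 lies in (−∞, 12], so solve −8x − 20 = 5: x = (5 + 20)/(−8) = −25/8.

-25/8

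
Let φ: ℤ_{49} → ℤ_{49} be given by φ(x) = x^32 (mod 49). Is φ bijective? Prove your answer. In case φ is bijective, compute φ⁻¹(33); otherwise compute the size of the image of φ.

22

φ(0) = 0^32 = 0.
φ(7): Repeated squaring mod 49: 7^1 ≡ 7, 7^2 ≡ 7² = 49 ≡ 0, 7^4 ≡ 0² = 0, 7^8 ≡ 0² = 0, 7^16 ≡ 0² = 0, 7^32 ≡ 0² = 0. So 7^32 ≡ 0 (mod 49).
So φ(0) = φ(7) = 0 while 0 ≠ 7, therefore φ is not injective, hence not bijective.
Since φ is not bijective, we determine |image(φ)|. Computing x^32 mod 49 for each x (by repeated squaring, reducing mod 49 at every step), the values φ(0), φ(1), …, φ(48) are: 0, 1, 39, 37, 2, 32, 22, 0, 29, 46, 23, 16, 25, 43, 0, 8, 4, 9, 30, 18, 15, 0, 36, 11, 44, 44, 11, 36, 0, 15, 18, 30, 9, 4, 8, 0, 43, 25, 16, 23, 46, 29, 0, 22, 32, 2, 37, 39, 1.
The distinct values are {0, 1, 2, 4, 8, 9, 11, 15, 16, 18, 22, 23, 25, 29, 30, 32, 36, 37, 39, 43, 44, 46}; there are 22 of them.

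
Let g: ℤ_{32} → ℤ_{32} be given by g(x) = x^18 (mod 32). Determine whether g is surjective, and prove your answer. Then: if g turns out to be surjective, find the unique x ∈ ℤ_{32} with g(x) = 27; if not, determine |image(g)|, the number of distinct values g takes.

5

g(0) = 0^18 = 0.
g(2): Repeated squaring mod 32: 2^1 ≡ 2, 2^2 ≡ 2² = 4, 2^4 ≡ 4² = 16, 2^8 ≡ 16² = 256 ≡ 0, 2^16 ≡ 0² = 0. Since 18 = 16 + 2, 2^18 ≡ 0·4: 0·4 = 0. So 2^18 ≡ 0 (mod 32).
So g(0) = g(2) = 0 while 0 ≠ 2, therefore g is not injective.
A non-injective map from the 32-element set ℤ_{32} to itself takes at most 31 distinct values, so it cannot be surjective. Thus g is not surjective.
Since g is not surjective, we determine |image(g)|. Computing x^18 mod 32 for each x (by repeated squaring, reducing mod 32 at every step), the values g(0), g(1), …, g(31) are: 0, 1, 0, 9, 0, 25, 0, 17, 0, 17, 0, 25, 0, 9, 0, 1, 0, 1, 0, 9, 0, 25, 0, 17, 0, 17, 0, 25, 0, 9, 0, 1.
The distinct values are {0, 1, 9, 17, 25}; there are 5 of them.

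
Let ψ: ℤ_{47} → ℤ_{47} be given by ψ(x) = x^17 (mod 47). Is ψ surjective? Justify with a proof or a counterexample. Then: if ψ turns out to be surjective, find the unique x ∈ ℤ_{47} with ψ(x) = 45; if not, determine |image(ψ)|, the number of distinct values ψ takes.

44

Since 47 is prime, the nonzero elements of ℤ_{47} form a cyclic group of order 46.
As gcd(17, 46) = 1, raising to the 17th power is a bijection on this group: if a^17 ≡ b^17 then (ab^{−1})^17 = 1, and the only element of order dividing gcd(17, 46) = 1 is 1, so a = b.
With ψ(0) = 0 this makes ψ injective on all of ℤ_{47}, hence bijective (finite equal-size domain and codomain). In particular ψ is surjective.
Since ψ is surjective, we find the preimage of 45. The inverse of x ↦ x^17 on (ℤ_{47})^× is x ↦ x^19, because 17·19 = 323 = 7·46 + 1 ≡ 1 (mod 46) and x^{46} = 1 for x ≠ 0 (Fermat). So ψ⁻¹(45) = 45^19 mod 47.
Repeated squaring mod 47: 45^1 ≡ 45, 45^2 ≡ 45² = 2025 ≡ 4, 45^4 ≡ 4² = 16, 45^8 ≡ 16² = 256 ≡ 21, 45^16 ≡ 21² = 441 ≡ 18. Since 19 = 16 + 2 + 1, 45^19 ≡ 18·4·45: 18·4 = 72 ≡ 25, then 25·45 = 1125 ≡ 44. So 45^19 ≡ 44 (mod 47).
Hence ψ⁻¹(45) = 44.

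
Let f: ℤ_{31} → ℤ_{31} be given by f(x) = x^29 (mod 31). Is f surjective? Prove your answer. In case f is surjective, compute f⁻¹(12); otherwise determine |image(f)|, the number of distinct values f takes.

13

Since 31 is prime, the nonzero elements of ℤ_{31} form a cyclic group of order 30.
As gcd(29, 30) = 1, raising to the 29th power is a bijection on this group: if u^29 ≡ v^29 then (uv^{−1})^29 = 1, and the only element of order dividing gcd(29, 30) = 1 is 1, so u = v.
With f(0) = 0 this makes f injective on all of ℤ_{31}, hence bijective (finite equal-size domain and codomain). In particular f is surjective.
Since f is surjective, we find the preimage of 12. The inverse of x ↦ x^29 on (ℤ_{31})^× is x ↦ x^29, because 29·29 = 841 = 28·30 + 1 ≡ 1 (mod 30) and x^{30} = 1 for x ≠ 0 (Fermat). So f⁻¹(12) = 12^29 mod 31.
Repeated squaring mod 31: 12^1 ≡ 12, 12^2 ≡ 12² = 144 ≡ 20, 12^4 ≡ 20² = 400 ≡ 28, 12^8 ≡ 28² = 784 ≡ 9, 12^16 ≡ 9² = 81 ≡ 19. Since 29 = 16 + 8 + 4 + 1, 12^29 ≡ 19·9·28·12: 19·9 = 171 ≡ 16, then 16·28 = 448 ≡ 14, then 14·12 = 168 ≡ 13. So 12^29 ≡ 13 (mod 31).
Hence f⁻¹(12) = 13.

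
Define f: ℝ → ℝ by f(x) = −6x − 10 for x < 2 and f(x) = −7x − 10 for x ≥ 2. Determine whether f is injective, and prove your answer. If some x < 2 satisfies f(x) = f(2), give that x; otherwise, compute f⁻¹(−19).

Both pieces are strictly decreasing (slopes −6 and −7), so each is injective on its own interval.
The left piece maps (−∞, 2) onto (−22, ∞); the right piece maps [2, ∞) onto (−∞, −24].
These images are disjoint, so no value is attained by both pieces. Thus f is injective.
Because the two images are disjoint, no x < 2 has f(x) = f(2), so we compute f⁻¹(−19): −19 lies in (−22, ∞), so solve −6x − 10 = −19: x = (−19 + 10)/(−6) = 3/2.

3/2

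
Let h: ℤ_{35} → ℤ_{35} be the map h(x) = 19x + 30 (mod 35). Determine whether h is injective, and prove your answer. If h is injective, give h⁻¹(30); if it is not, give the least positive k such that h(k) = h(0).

Suppose h(s) = h(t) in ℤ_{35}. Then 19s + 30 ≡ 19t + 30 (mod 35), therefore 19(s − t) ≡ 0 (mod 35).
Since gcd(19, 35) = 1, 19 is invertible modulo 35, thus s − t ≡ 0 (mod 35), i.e. s = t.
So h is injective.
We now compute 19⁻¹ mod 35 explicitly. Euclid's algorithm: 35 = 1·19 + 16, 19 = 1·16 + 3, 16 = 5·3 + 1; back-substituting gives 1 = 24·19 − 13·35, so 19⁻¹ ≡ 24 (mod 35).
Since h is injective, we compute h⁻¹(30): solve 19x + 30 ≡ 30 (mod 35), i.e. 19x ≡ 0 (mod 35).
Multiplying by 19⁻¹ = 24 gives x ≡ 24·0 = 0 ≡ 0 (mod 35).
Check: h(0) = 19·0 + 30 = 30 ≡ 30 (mod 35).

0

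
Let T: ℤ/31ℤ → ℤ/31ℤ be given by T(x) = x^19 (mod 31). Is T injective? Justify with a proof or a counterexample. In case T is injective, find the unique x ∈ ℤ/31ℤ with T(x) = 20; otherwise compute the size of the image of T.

Since 31 is prime, the nonzero elements of ℤ/31ℤ form a cyclic group of order 30.
As gcd(19, 30) = 1, raising to the 19th power is a bijection on this group: if s^19 ≡ t^19 then (st^{−1})^19 = 1, and the only element of order dividing gcd(19, 30) = 1 is 1, so s = t.
With T(0) = 0 this makes T injective on all of ℤ/31ℤ, hence bijective (finite equal-size domain and codomain). In particular T is injective.
Since T is injective, we find the preimage of 20. The inverse of x ↦ x^19 on (ℤ/31ℤ)^× is x ↦ x^19, because 19·19 = 361 = 12·30 + 1 ≡ 1 (mod 30) and x^{30} = 1 for x ≠ 0 (Fermat). So T⁻¹(20) = 20^19 mod 31.
Repeated squaring mod 31: 20^1 ≡ 20, 20^2 ≡ 20² = 400 ≡ 28, 20^4 ≡ 28² = 784 ≡ 9, 20^8 ≡ 9² = 81 ≡ 19, 20^16 ≡ 19² = 361 ≡ 20. Since 19 = 16 + 2 + 1, 20^19 ≡ 20·28·20: 20·28 = 560 ≡ 2, then 2·20 = 40 ≡ 9. So 20^19 ≡ 9 (mod 31).
Hence T⁻¹(20) = 9.

9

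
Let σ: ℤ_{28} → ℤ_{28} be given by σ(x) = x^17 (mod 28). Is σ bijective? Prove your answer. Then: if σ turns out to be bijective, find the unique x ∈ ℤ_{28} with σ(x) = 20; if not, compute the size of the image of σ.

σ(0) = 0^17 = 0.
σ(14): Repeated squaring mod 28: 14^1 ≡ 14, 14^2 ≡ 14² = 196 ≡ 0, 14^4 ≡ 0² = 0, 14^8 ≡ 0² = 0, 14^16 ≡ 0² = 0. Since 17 = 16 + 1, 14^17 ≡ 0·14: 0·14 = 0. So 14^17 ≡ 0 (mod 28).
So σ(0) = σ(14) = 0 while 0 ≠ 14, hence σ is not injective, hence not bijective.
Since σ is not bijective, we determine |image(σ)|. Computing x^17 mod 28 for each x (by repeated squaring, reducing mod 28 at every step), the values σ(0), σ(1), …, σ(27) are: 0, 1, 4, 19, 16, 17, 20, 7, 8, 25, 12, 23, 24, 13, 0, 15, 4, 5, 16, 3, 20, 21, 8, 11, 12, 9, 24, 27.
The distinct values are {0, 1, 3, 4, 5, 7, 8, 9, 11, 12, 13, 15, 16, 17, 19, 20, 21, 23, 24, 25, 27}; there are 21 of them.

21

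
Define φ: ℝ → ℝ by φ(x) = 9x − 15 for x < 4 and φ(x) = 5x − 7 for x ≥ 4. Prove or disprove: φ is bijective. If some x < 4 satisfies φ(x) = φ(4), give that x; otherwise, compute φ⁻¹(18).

Both pieces are strictly increasing (slopes 9 and 5), so each is injective on its own interval.
The left piece maps (−∞, 4) onto (−∞, 21); the right piece maps [4, ∞) onto [13, ∞).
These images overlap. In particular φ(4) = 13 (right piece), and solving 9x − 15 = 13 on the left piece gives x = 28/9 < 4.
So φ(28/9) = φ(4) with 28/9 ≠ 4, and φ is not injective, hence not bijective. This x = 28/9 is the requested value below 4.

28/9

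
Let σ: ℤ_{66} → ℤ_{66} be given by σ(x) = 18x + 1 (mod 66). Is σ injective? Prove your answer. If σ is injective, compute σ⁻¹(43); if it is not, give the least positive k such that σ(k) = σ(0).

By definition, σ is injective if σ(a) = σ(b) implies a = b.
We have gcd(18, 66) = 6 > 1. Taking a = 0 and b = 11: σ(0) = 1 and σ(11) = 18·11 + 1 = 199 ≡ 1 (mod 66).
So σ(0) = σ(11) while 0 ≠ 11, hence σ is not injective.
Since σ is not injective, we find the least positive k with σ(k) = σ(0): this means 18k ≡ 0 (mod 66), i.e. 66 ∣ 18k. Since gcd(18, 66) = 6, dividing through by 6 this holds exactly when 11 ∣ 3k, and as gcd(3, 11) = 1, exactly when 11 ∣ k.
The smallest positive such k is 11.

11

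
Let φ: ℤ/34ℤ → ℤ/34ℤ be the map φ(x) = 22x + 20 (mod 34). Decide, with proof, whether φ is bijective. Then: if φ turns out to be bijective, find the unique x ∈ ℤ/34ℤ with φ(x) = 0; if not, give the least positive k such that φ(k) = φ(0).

17

We have gcd(22, 34) = 2 > 1. Taking s = 0 and t = 17: φ(0) = 20 and φ(17) = 22·17 + 20 = 394 ≡ 20 (mod 34).
So φ(0) = φ(17) while 0 ≠ 17, therefore φ is not injective, hence not bijective.
Since φ is not bijective, we find the least positive k with φ(k) = φ(0): this means 22k ≡ 0 (mod 34), i.e. 34 ∣ 22k. Since gcd(22, 34) = 2, dividing through by 2 this holds exactly when 17 ∣ 11k, and as gcd(11, 17) = 1, exactly when 17 ∣ k.
The smallest positive such k is 17.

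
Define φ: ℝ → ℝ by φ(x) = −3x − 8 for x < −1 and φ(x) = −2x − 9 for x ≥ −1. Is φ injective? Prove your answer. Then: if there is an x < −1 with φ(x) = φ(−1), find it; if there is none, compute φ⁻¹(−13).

Both pieces are strictly decreasing (slopes −3 and −2), so each is injective on its own interval.
The left piece maps (−∞, −1) onto (−5, ∞); the right piece maps [−1, ∞) onto (−∞, −7].
These images are disjoint, so no value is attained by both pieces. Thus φ is injective.
Because the two images are disjoint, no x < −1 has φ(x) = φ(−1), so we compute φ⁻¹(−13): −13 lies in (−∞, −7], so solve −2x − 9 = −13: x = (−13 + 9)/(−2) = 2.

2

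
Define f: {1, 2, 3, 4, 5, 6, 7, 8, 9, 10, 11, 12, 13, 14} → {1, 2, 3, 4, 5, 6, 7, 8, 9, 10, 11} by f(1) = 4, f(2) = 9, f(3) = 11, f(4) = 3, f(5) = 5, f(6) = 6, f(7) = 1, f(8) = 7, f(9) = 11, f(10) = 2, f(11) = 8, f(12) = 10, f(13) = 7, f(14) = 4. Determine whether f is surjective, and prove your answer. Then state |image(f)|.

11

Every element of the codomain has a preimage: 1 = f(7), 2 = f(10), 3 = f(4), 4 = f(1), 5 = f(5), 6 = f(6), 7 = f(8), 8 = f(11), 9 = f(2), 10 = f(12), 11 = f(3).
So f is surjective.
The image of f is {1, 2, 3, 4, 5, 6, 7, 8, 9, 10, 11}, which has 11 elements.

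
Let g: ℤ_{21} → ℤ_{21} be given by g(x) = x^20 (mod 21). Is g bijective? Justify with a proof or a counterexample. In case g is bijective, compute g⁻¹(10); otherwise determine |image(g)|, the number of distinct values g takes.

8

g(2): Repeated squaring mod 21: 2^1 ≡ 2, 2^2 ≡ 2² = 4, 2^4 ≡ 4² = 16, 2^8 ≡ 16² = 256 ≡ 4, 2^16 ≡ 4² = 16. Since 20 = 16 + 4, 2^20 ≡ 16·16: 16·16 = 256 ≡ 4. So 2^20 ≡ 4 (mod 21).
g(5): Repeated squaring mod 21: 5^1 ≡ 5, 5^2 ≡ 5² = 25 ≡ 4, 5^4 ≡ 4² = 16, 5^8 ≡ 16² = 256 ≡ 4, 5^16 ≡ 4² = 16. Since 20 = 16 + 4, 5^20 ≡ 16·16: 16·16 = 256 ≡ 4. So 5^20 ≡ 4 (mod 21).
So g(2) = g(5) = 4 while 2 ≠ 5, so g is not injective, hence not bijective.
Since g is not bijective, we determine |image(g)|. Computing x^20 mod 21 for each x (by repeated squaring, reducing mod 21 at every step), the values g(0), g(1), …, g(20) are: 0, 1, 4, 9, 16, 4, 15, 7, 1, 18, 16, 16, 18, 1, 7, 15, 4, 16, 9, 4, 1.
The distinct values are {0, 1, 4, 7, 9, 15, 16, 18}; there are 8 of them.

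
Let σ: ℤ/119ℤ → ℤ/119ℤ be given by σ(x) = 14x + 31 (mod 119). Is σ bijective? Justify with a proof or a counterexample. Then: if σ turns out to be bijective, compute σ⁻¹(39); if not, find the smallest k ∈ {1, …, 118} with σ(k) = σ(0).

We have gcd(14, 119) = 7 > 1. Taking s = 0 and t = 17: σ(0) = 31 and σ(17) = 14·17 + 31 = 269 ≡ 31 (mod 119).
So σ(0) = σ(17) while 0 ≠ 17, thus σ is not injective, hence not bijective.
Since σ is not bijective, we find the least positive k with σ(k) = σ(0): this means 14k ≡ 0 (mod 119), i.e. 119 ∣ 14k. Since gcd(14, 119) = 7, dividing through by 7 this holds exactly when 17 ∣ 2k, and as gcd(2, 17) = 1, exactly when 17 ∣ k.
The smallest positive such k is 17.

17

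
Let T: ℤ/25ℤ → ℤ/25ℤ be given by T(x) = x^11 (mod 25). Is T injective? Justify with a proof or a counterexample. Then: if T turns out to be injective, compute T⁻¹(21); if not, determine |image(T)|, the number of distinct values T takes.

21

T(0) = 0^11 = 0.
T(5): Repeated squaring mod 25: 5^1 ≡ 5, 5^2 ≡ 5² = 25 ≡ 0, 5^4 ≡ 0² = 0, 5^8 ≡ 0² = 0. Since 11 = 8 + 2 + 1, 5^11 ≡ 0·0·5: 0·0 = 0, then 0·5 = 0. So 5^11 ≡ 0 (mod 25).
So T(0) = T(5) = 0 while 0 ≠ 5, hence T is not injective.
Since T is not injective, we determine |image(T)|. Computing x^11 mod 25 for each x (by repeated squaring, reducing mod 25 at every step), the values T(0), T(1), …, T(24) are: 0, 1, 23, 22, 4, 0, 6, 18, 17, 9, 0, 11, 13, 12, 14, 0, 16, 8, 7, 19, 0, 21, 3, 2, 24.
The distinct values are {0, 1, 2, 3, 4, 6, 7, 8, 9, 11, 12, 13, 14, 16, 17, 18, 19, 21, 22, 23, 24}; there are 21 of them.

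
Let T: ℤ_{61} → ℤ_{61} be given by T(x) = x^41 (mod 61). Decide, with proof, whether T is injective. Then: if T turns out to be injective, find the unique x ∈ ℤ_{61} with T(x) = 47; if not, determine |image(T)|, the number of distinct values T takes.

Since 61 is prime, the nonzero elements of ℤ_{61} form a cyclic group of order 60.
As gcd(41, 60) = 1, raising to the 41st power is a bijection on this group: if a^41 ≡ b^41 then (ab^{−1})^41 = 1, and the only element of order dividing gcd(41, 60) = 1 is 1, so a = b.
With T(0) = 0 this makes T injective on all of ℤ_{61}, hence bijective (finite equal-size domain and codomain). In particular T is injective.
Since T is injective, we find the preimage of 47. The inverse of x ↦ x^41 on (ℤ_{61})^× is x ↦ x^41, because 41·41 = 1681 = 28·60 + 1 ≡ 1 (mod 60) and x^{60} = 1 for x ≠ 0 (Fermat). So T⁻¹(47) = 47^41 mod 61.
Repeated squaring mod 61: 47^1 ≡ 47, 47^2 ≡ 47² = 2209 ≡ 13, 47^4 ≡ 13² = 169 ≡ 47, 47^8 ≡ 47² = 2209 ≡ 13, 47^16 ≡ 13² = 169 ≡ 47, 47^32 ≡ 47² = 2209 ≡ 13. Since 41 = 32 + 8 + 1, 47^41 ≡ 13·13·47: 13·13 = 169 ≡ 47, then 47·47 = 2209 ≡ 13. So 47^41 ≡ 13 (mod 61).
Hence T⁻¹(47) = 13.

13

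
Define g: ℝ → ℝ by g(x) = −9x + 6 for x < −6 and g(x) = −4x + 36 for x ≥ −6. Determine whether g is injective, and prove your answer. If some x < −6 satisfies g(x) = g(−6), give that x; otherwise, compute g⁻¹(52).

-4

Both pieces are strictly decreasing (slopes −9 and −4), so each is injective on its own interval.
The left piece maps (−∞, −6) onto (60, ∞); the right piece maps [−6, ∞) onto (−∞, 60].
These images are disjoint, so no value is attained by both pieces. Therefore g is injective.
Because the two images are disjoint, no x < −6 has g(x) = g(−6), so we compute g⁻¹(52): 52 lies in (−∞, 60], so solve −4x + 36 = 52: x = (52 − 36)/(−4) = −4.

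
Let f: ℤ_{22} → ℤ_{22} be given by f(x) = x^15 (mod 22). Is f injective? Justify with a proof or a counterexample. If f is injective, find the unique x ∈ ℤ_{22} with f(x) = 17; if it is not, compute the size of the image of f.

f(1) = 1^15 = 1.
f(3): Repeated squaring mod 22: 3^1 ≡ 3, 3^2 ≡ 3² = 9, 3^4 ≡ 9² = 81 ≡ 15, 3^8 ≡ 15² = 225 ≡ 5. Since 15 = 8 + 4 + 2 + 1, 3^15 ≡ 5·15·9·3: 5·15 = 75 ≡ 9, then 9·9 = 81 ≡ 15, then 15·3 = 45 ≡ 1. So 3^15 ≡ 1 (mod 22).
So f(1) = f(3) = 1 while 1 ≠ 3, so f is not injective.
Since f is not injective, we determine |image(f)|. Computing x^15 mod 22 for each x (by repeated squaring, reducing mod 22 at every step), the values f(0), f(1), …, f(21) are: 0, 1, 10, 1, 12, 1, 10, 21, 10, 1, 10, 11, 12, 21, 12, 1, 12, 21, 10, 21, 12, 21.
The distinct values are {0, 1, 10, 11, 12, 21}; there are 6 of them.

6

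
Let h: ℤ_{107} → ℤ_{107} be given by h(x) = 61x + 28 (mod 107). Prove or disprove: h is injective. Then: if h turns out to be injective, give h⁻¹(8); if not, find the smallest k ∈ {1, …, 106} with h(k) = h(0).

If h(u) = h(v), then 61u ≡ 61v (mod 107). Because gcd(61, 107) = 1, we may cancel 61 to get u ≡ v (mod 107).
Therefore h is injective.
We now compute 61⁻¹ mod 107 explicitly. Euclid's algorithm: 107 = 1·61 + 46, 61 = 1·46 + 15, 46 = 3·15 + 1; back-substituting gives 1 = 100·61 − 57·107, so 61⁻¹ ≡ 100 (mod 107).
Since h is injective, we compute h⁻¹(8): solve 61x + 28 ≡ 8 (mod 107), i.e. 61x ≡ 87 (mod 107).
Multiplying by 61⁻¹ = 100 gives x ≡ 100·87 = 8700 = 81·107 + 33 ≡ 33 (mod 107).
Check: h(33) = 61·33 + 28 = 2041 = 19·107 + 8 ≡ 8 (mod 107).

33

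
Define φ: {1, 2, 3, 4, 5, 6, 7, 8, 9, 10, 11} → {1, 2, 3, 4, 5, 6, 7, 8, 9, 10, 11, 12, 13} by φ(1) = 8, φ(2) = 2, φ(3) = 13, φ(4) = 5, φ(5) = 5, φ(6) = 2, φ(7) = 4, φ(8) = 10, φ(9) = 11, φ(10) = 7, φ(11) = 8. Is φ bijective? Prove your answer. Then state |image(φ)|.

8

φ(4) = 5 = φ(5) with 4 ≠ 5, so φ is not injective, hence not bijective.
The image of φ is {2, 4, 5, 7, 8, 10, 11, 13}, which has 8 elements.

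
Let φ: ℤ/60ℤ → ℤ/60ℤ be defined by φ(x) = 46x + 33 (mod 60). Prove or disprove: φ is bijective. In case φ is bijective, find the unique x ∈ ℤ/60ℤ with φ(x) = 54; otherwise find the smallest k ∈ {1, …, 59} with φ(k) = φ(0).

30

Recall that φ is injective if φ(u) = φ(v) implies u = v.
We have gcd(46, 60) = 2 > 1. Taking u = 0 and v = 30: φ(0) = 33 and φ(30) = 46·30 + 33 = 1413 ≡ 33 (mod 60).
So φ(0) = φ(30) while 0 ≠ 30, hence φ is not injective, hence not bijective.
Since φ is not bijective, we find the least positive k with φ(k) = φ(0): this means 46k ≡ 0 (mod 60), i.e. 60 ∣ 46k. Since gcd(46, 60) = 2, dividing through by 2 this holds exactly when 30 ∣ 23k, and as gcd(23, 30) = 1, exactly when 30 ∣ k.
The smallest positive such k is 30.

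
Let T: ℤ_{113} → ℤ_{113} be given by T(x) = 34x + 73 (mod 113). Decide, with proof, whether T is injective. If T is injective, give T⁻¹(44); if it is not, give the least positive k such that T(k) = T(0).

49

Suppose T(s) = T(t) in ℤ_{113}. Then 34s + 73 ≡ 34t + 73 (mod 113), so 34(s − t) ≡ 0 (mod 113).
Since gcd(34, 113) = 1, 34 is invertible modulo 113, so s − t ≡ 0 (mod 113), i.e. s = t.
Hence T is injective.
We now compute 34⁻¹ mod 113 explicitly. Euclid's algorithm: 113 = 3·34 + 11, 34 = 3·11 + 1; back-substituting gives 1 = 10·34 − 3·113, so 34⁻¹ ≡ 10 (mod 113).
Since T is injective, we compute T⁻¹(44): solve 34x + 73 ≡ 44 (mod 113), i.e. 34x ≡ 84 (mod 113).
Multiplying by 34⁻¹ = 10 gives x ≡ 10·84 = 840 = 7·113 + 49 ≡ 49 (mod 113).
Check: T(49) = 34·49 + 73 = 1739 = 15·113 + 44 ≡ 44 (mod 113).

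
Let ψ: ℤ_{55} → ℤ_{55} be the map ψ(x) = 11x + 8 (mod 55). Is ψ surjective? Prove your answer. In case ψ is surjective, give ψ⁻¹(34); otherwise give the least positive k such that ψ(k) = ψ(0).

Since gcd(11, 55) = 11, we have 11x ≡ 0 (mod 11) for all x, so ψ(x) ≡ 8 (mod 11).
But 0 ≢ 8 (mod 11), so 0 ∈ ℤ_{55} has no preimage. Thus ψ is not surjective.
Since ψ is not surjective, we find the least positive k with ψ(k) = ψ(0): this means 11k ≡ 0 (mod 55), i.e. 55 ∣ 11k. Since gcd(11, 55) = 11, dividing through by 11 this holds exactly when 5 ∣ k.
The smallest positive such k is 5.

5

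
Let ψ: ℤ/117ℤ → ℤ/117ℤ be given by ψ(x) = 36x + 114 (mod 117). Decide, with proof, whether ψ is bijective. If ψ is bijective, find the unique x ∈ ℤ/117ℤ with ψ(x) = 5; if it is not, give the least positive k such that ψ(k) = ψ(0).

We have gcd(36, 117) = 9 > 1. Taking x_1 = 0 and x_2 = 13: ψ(0) = 114 and ψ(13) = 36·13 + 114 = 582 ≡ 114 (mod 117).
So ψ(0) = ψ(13) while 0 ≠ 13, thus ψ is not injective, hence not bijective.
Since ψ is not bijective, we find the least positive k with ψ(k) = ψ(0): this means 36k ≡ 0 (mod 117), i.e. 117 ∣ 36k. Since gcd(36, 117) = 9, dividing through by 9 this holds exactly when 13 ∣ 4k, and as gcd(4, 13) = 1, exactly when 13 ∣ k.
The smallest positive such k is 13.

13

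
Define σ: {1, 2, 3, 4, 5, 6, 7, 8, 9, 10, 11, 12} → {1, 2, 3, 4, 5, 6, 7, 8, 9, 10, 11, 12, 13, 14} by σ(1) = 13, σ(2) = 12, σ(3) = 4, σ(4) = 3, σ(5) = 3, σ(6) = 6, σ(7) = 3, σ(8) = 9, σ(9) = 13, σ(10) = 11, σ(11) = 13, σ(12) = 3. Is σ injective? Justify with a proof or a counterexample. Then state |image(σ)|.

7

σ(4) = 3 = σ(5) with 4 ≠ 5, so σ is not injective.
The image of σ is {3, 4, 6, 9, 11, 12, 13}, which has 7 elements.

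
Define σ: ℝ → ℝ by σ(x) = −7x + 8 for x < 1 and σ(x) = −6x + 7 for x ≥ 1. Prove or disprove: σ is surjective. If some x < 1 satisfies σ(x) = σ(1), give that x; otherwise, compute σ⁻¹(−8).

5/2

Both pieces are strictly decreasing (slopes −7 and −6), so each is injective on its own interval.
The left piece maps (−∞, 1) onto (1, ∞); the right piece maps [1, ∞) onto (−∞, 1].
These images together cover ℝ, so σ is surjective.
Because the two images are disjoint, no x < 1 has σ(x) = σ(1), so we compute σ⁻¹(−8): −8 lies in (−∞, 1], so solve −6x + 7 = −8: x = (−8 − 7)/(−6) = 5/2.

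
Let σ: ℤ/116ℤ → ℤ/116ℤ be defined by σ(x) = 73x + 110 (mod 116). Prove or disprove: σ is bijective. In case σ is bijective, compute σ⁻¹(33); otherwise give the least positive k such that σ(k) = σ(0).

107

If σ(x_1) = σ(x_2), then 73x_1 ≡ 73x_2 (mod 116). Because gcd(73, 116) = 1, we may cancel 73 to get x_1 ≡ x_2 (mod 116).
We now compute 73⁻¹ mod 116 explicitly. Euclid's algorithm: 116 = 1·73 + 43, 73 = 1·43 + 30, 43 = 1·30 + 13, 30 = 2·13 + 4, 13 = 3·4 + 1; back-substituting gives 1 = 89·73 − 56·116, so 73⁻¹ ≡ 89 (mod 116).
Then y ↦ 89(y − 110) is a two-sided inverse to σ, so every y ∈ ℤ/116ℤ has a preimage.
Therefore σ is bijective.
Since σ is bijective, we compute σ⁻¹(33): solve 73x + 110 ≡ 33 (mod 116), i.e. 73x ≡ 39 (mod 116).
Multiplying by 73⁻¹ = 89 gives x ≡ 89·39 = 3471 = 29·116 + 107 ≡ 107 (mod 116).
Check: σ(107) = 73·107 + 110 = 7921 = 68·116 + 33 ≡ 33 (mod 116).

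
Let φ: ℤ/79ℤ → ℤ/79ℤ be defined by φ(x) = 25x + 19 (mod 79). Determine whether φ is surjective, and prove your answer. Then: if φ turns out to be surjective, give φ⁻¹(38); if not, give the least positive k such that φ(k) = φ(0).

Recall: surjectivity means every element of the codomain has a preimage under φ.
Since gcd(25, 79) = 1, 25 is invertible modulo 79. Euclid's algorithm: 79 = 3·25 + 4, 25 = 6·4 + 1; back-substituting gives 1 = 19·25 − 6·79, so 25⁻¹ ≡ 19 (mod 79).
Then y ↦ 19(y − 19) is a two-sided inverse to φ, so every y ∈ ℤ/79ℤ has a preimage.
Therefore φ is surjective.
Since φ is surjective, we find φ⁻¹(38): we need 25x ≡ 38 − 19 ≡ 19 (mod 79). Using 25⁻¹ = 19: x ≡ 19·19 = 361 = 4·79 + 45, so x = 45.
Check: φ(45) = 25·45 + 19 = 1144 = 14·79 + 38 ≡ 38 (mod 79).

45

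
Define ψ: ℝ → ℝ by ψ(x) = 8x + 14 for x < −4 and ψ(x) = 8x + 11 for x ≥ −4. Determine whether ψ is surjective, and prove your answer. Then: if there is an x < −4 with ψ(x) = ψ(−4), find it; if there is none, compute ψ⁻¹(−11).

-35/8

Both pieces are strictly increasing (slopes 8 and 8), so each is injective on its own interval.
The left piece maps (−∞, −4) onto (−∞, −18); the right piece maps [−4, ∞) onto [−21, ∞).
The union (−∞, −18) ∪ [−21, ∞) covers ℝ, so ψ is surjective.
For the follow-up: the images overlap, so an x < −4 with ψ(x) = ψ(−4) exists. ψ(−4) = −21; solving 8x + 14 = −21 for x < −4 gives x = (−21 − 14)/8 = −35/8.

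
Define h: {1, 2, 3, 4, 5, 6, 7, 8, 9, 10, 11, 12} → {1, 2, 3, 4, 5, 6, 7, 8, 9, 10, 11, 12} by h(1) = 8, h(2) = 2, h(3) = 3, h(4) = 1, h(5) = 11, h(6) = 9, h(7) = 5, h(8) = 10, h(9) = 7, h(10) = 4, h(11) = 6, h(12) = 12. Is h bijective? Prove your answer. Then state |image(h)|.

The values 8, 2, 3, 1, 11, 9, 5, 10, 7, 4, 6, 12 are a permutation of {1, 2, 3, 4, 5, 6, 7, 8, 9, 10, 11, 12}: each element appears exactly once.
So h is injective and surjective, hence bijective.
The image of h is {1, 2, 3, 4, 5, 6, 7, 8, 9, 10, 11, 12}, which has 12 elements.

12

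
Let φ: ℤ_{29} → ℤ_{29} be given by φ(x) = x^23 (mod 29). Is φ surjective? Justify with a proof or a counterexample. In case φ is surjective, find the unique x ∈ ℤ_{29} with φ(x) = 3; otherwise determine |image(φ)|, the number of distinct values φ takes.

15

Since 29 is prime, the nonzero elements of ℤ_{29} form a cyclic group of order 28.
As gcd(23, 28) = 1, raising to the 23rd power is a bijection on this group: if u^23 ≡ v^23 then (uv^{−1})^23 = 1, and the only element of order dividing gcd(23, 28) = 1 is 1, so u = v.
With φ(0) = 0 this makes φ injective on all of ℤ_{29}, hence bijective (finite equal-size domain and codomain). In particular φ is surjective.
Since φ is surjective, we find the preimage of 3. The inverse of x ↦ x^23 on (ℤ_{29})^× is x ↦ x^11, because 23·11 = 253 = 9·28 + 1 ≡ 1 (mod 28) and x^{28} = 1 for x ≠ 0 (Fermat). So φ⁻¹(3) = 3^11 mod 29.
Repeated squaring mod 29: 3^1 ≡ 3, 3^2 ≡ 3² = 9, 3^4 ≡ 9² = 81 ≡ 23, 3^8 ≡ 23² = 529 ≡ 7. Since 11 = 8 + 2 + 1, 3^11 ≡ 7·9·3: 7·9 = 63 ≡ 5, then 5·3 = 15. So 3^11 ≡ 15 (mod 29).
Hence φ⁻¹(3) = 15.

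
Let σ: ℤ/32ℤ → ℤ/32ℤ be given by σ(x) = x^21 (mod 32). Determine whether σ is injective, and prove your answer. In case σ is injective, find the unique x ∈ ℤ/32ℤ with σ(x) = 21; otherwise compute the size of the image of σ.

σ(0) = 0^21 = 0.
σ(2): Repeated squaring mod 32: 2^1 ≡ 2, 2^2 ≡ 2² = 4, 2^4 ≡ 4² = 16, 2^8 ≡ 16² = 256 ≡ 0, 2^16 ≡ 0² = 0. Since 21 = 16 + 4 + 1, 2^21 ≡ 0·16·2: 0·16 = 0, then 0·2 = 0. So 2^21 ≡ 0 (mod 32).
So σ(0) = σ(2) = 0 while 0 ≠ 2, thus σ is not injective.
Since σ is not injective, we determine |image(σ)|. Computing x^21 mod 32 for each x (by repeated squaring, reducing mod 32 at every step), the values σ(0), σ(1), …, σ(31) are: 0, 1, 0, 19, 0, 21, 0, 7, 0, 9, 0, 27, 0, 29, 0, 15, 0, 17, 0, 3, 0, 5, 0, 23, 0, 25, 0, 11, 0, 13, 0, 31.
The distinct values are {0, 1, 3, 5, 7, 9, 11, 13, 15, 17, 19, 21, 23, 25, 27, 29, 31}; there are 17 of them.

17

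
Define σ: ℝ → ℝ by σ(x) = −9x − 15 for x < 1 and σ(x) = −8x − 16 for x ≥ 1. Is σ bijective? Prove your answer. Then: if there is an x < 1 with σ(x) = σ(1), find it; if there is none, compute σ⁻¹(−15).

Both pieces are strictly decreasing (slopes −9 and −8), so each is injective on its own interval.
The left piece maps (−∞, 1) onto (−24, ∞); the right piece maps [1, ∞) onto (−∞, −24].
Since −24 = −24, the images partition ℝ: σ is injective and surjective, hence bijective.
Because the two images are disjoint, no x < 1 has σ(x) = σ(1), so we compute σ⁻¹(−15): −15 lies in (−24, ∞), so solve −9x − 15 = −15: x = (−15 + 15)/(−9) = 0.

0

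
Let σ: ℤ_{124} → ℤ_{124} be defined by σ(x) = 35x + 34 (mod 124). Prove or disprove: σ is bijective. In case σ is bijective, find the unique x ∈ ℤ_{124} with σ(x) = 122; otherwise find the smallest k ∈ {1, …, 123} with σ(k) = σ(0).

84

Suppose σ(x_1) = σ(x_2) in ℤ_{124}. Then 35x_1 + 34 ≡ 35x_2 + 34 (mod 124), thus 35(x_1 − x_2) ≡ 0 (mod 124).
Since gcd(35, 124) = 1, 35 is invertible modulo 124, so x_1 − x_2 ≡ 0 (mod 124), i.e. x_1 = x_2.
We now compute 35⁻¹ mod 124 explicitly. Euclid's algorithm: 124 = 3·35 + 19, 35 = 1·19 + 16, 19 = 1·16 + 3, 16 = 5·3 + 1; back-substituting gives 1 = 39·35 − 11·124, so 35⁻¹ ≡ 39 (mod 124).
For any y ∈ ℤ_{124}, x = 39(y − 34) mod 124 satisfies σ(x) = 35·39(y − 34) + 34 ≡ y (since 35·39 ≡ 1 mod 124). So every y has a preimage.
Hence σ is bijective.
Since σ is bijective, we find σ⁻¹(122): we need 35x ≡ 122 − 34 ≡ 88 (mod 124). Using 35⁻¹ = 39: x ≡ 39·88 = 3432 = 27·124 + 84, so x = 84.
Check: σ(84) = 35·84 + 34 = 2974 = 23·124 + 122 ≡ 122 (mod 124).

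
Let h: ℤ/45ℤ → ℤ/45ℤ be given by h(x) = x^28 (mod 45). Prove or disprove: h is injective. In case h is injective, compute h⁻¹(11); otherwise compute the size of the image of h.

8

h(3): Repeated squaring mod 45: 3^1 ≡ 3, 3^2 ≡ 3² = 9, 3^4 ≡ 9² = 81 ≡ 36, 3^8 ≡ 36² = 1296 ≡ 36, 3^16 ≡ 36² = 1296 ≡ 36. Since 28 = 16 + 8 + 4, 3^28 ≡ 36·36·36: 36·36 = 1296 ≡ 36, then 36·36 = 1296 ≡ 36. So 3^28 ≡ 36 (mod 45).
h(6): Repeated squaring mod 45: 6^1 ≡ 6, 6^2 ≡ 6² = 36, 6^4 ≡ 36² = 1296 ≡ 36, 6^8 ≡ 36² = 1296 ≡ 36, 6^16 ≡ 36² = 1296 ≡ 36. Since 28 = 16 + 8 + 4, 6^28 ≡ 36·36·36: 36·36 = 1296 ≡ 36, then 36·36 = 1296 ≡ 36. So 6^28 ≡ 36 (mod 45).
So h(3) = h(6) = 36 while 3 ≠ 6, so h is not injective.
Since h is not injective, we determine |image(h)|. Computing x^28 mod 45 for each x (by repeated squaring, reducing mod 45 at every step), the values h(0), h(1), …, h(44) are: 0, 1, 16, 36, 31, 40, 36, 16, 1, 36, 10, 16, 36, 31, 31, 0, 16, 1, 36, 1, 25, 36, 31, 31, 36, 25, 1, 36, 1, 16, 0, 31, 31, 36, 16, 10, 36, 1, 16, 36, 40, 31, 36, 16, 1.
The distinct values are {0, 1, 10, 16, 25, 31, 36, 40}; there are 8 of them.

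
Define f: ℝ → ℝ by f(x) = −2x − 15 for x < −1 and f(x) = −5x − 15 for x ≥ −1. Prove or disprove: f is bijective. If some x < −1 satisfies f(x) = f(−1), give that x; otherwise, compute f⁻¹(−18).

Both pieces are strictly decreasing (slopes −2 and −5), so each is injective on its own interval.
The left piece maps (−∞, −1) onto (−13, ∞); the right piece maps [−1, ∞) onto (−∞, −10].
These images overlap. In particular f(−1) = −10 (right piece), and solving −2x − 15 = −10 on the left piece gives x = −5/2 < −1.
So f(−5/2) = f(−1) with −5/2 ≠ −1, and f is not injective, hence not bijective. This x = −5/2 is the requested value below −1.

-5/2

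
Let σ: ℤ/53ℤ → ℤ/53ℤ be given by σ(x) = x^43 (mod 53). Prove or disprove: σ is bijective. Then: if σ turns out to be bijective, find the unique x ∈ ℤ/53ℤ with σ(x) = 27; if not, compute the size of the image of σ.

Since 53 is prime, the nonzero elements of ℤ/53ℤ form a cyclic group of order 52.
As gcd(43, 52) = 1, raising to the 43rd power is a bijection on this group: if s^43 ≡ t^43 then (st^{−1})^43 = 1, and the only element of order dividing gcd(43, 52) = 1 is 1, so s = t.
With σ(0) = 0 this makes σ injective on all of ℤ/53ℤ, hence bijective (finite equal-size domain and codomain). In particular σ is bijective.
Since σ is bijective, we find the preimage of 27. The inverse of x ↦ x^43 on (ℤ/53ℤ)^× is x ↦ x^23, because 43·23 = 989 = 19·52 + 1 ≡ 1 (mod 52) and x^{52} = 1 for x ≠ 0 (Fermat). So σ⁻¹(27) = 27^23 mod 53.
Repeated squaring mod 53: 27^1 ≡ 27, 27^2 ≡ 27² = 729 ≡ 40, 27^4 ≡ 40² = 1600 ≡ 10, 27^8 ≡ 10² = 100 ≡ 47, 27^16 ≡ 47² = 2209 ≡ 36. Since 23 = 16 + 4 + 2 + 1, 27^23 ≡ 36·10·40·27: 36·10 = 360 ≡ 42, then 42·40 = 1680 ≡ 37, then 37·27 = 999 ≡ 45. So 27^23 ≡ 45 (mod 53).
Hence σ⁻¹(27) = 45.

45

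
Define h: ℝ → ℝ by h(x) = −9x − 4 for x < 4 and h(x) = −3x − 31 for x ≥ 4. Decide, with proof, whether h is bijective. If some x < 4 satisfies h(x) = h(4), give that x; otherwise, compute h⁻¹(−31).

Both pieces are strictly decreasing (slopes −9 and −3), so each is injective on its own interval.
The left piece maps (−∞, 4) onto (−40, ∞); the right piece maps [4, ∞) onto (−∞, −43].
The images leave a gap (−40 has no preimage), so h is not surjective, hence not bijective.
Because the two images are disjoint, no x < 4 has h(x) = h(4), so we compute h⁻¹(−31): −31 lies in (−40, ∞), so solve −9x − 4 = −31: x = (−31 + 4)/(−9) = 3.

3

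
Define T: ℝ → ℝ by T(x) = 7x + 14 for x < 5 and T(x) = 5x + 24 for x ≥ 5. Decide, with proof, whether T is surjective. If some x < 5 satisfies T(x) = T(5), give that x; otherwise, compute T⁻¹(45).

31/7

Both pieces are strictly increasing (slopes 7 and 5), so each is injective on its own interval.
The left piece maps (−∞, 5) onto (−∞, 49); the right piece maps [5, ∞) onto [49, ∞).
These images together cover ℝ, so T is surjective.
Because the two images are disjoint, no x < 5 has T(x) = T(5), so we compute T⁻¹(45): 45 lies in (−∞, 49), so solve 7x + 14 = 45: x = (45 − 14)/7 = 31/7.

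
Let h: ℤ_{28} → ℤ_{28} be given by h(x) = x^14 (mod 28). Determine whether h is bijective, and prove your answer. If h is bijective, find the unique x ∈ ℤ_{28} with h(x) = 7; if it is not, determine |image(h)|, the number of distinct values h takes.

h(6): Repeated squaring mod 28: 6^1 ≡ 6, 6^2 ≡ 6² = 36 ≡ 8, 6^4 ≡ 8² = 64 ≡ 8, 6^8 ≡ 8² = 64 ≡ 8. Since 14 = 8 + 4 + 2, 6^14 ≡ 8·8·8: 8·8 = 64 ≡ 8, then 8·8 = 64 ≡ 8. So 6^14 ≡ 8 (mod 28).
h(8): Repeated squaring mod 28: 8^1 ≡ 8, 8^2 ≡ 8² = 64 ≡ 8, 8^4 ≡ 8² = 64 ≡ 8, 8^8 ≡ 8² = 64 ≡ 8. Since 14 = 8 + 4 + 2, 8^14 ≡ 8·8·8: 8·8 = 64 ≡ 8, then 8·8 = 64 ≡ 8. So 8^14 ≡ 8 (mod 28).
So h(6) = h(8) = 8 while 6 ≠ 8, hence h is not injective, hence not bijective.
Since h is not bijective, we determine |image(h)|. Computing x^14 mod 28 for each x (by repeated squaring, reducing mod 28 at every step), the values h(0), h(1), …, h(27) are: 0, 1, 4, 9, 16, 25, 8, 21, 8, 25, 16, 9, 4, 1, 0, 1, 4, 9, 16, 25, 8, 21, 8, 25, 16, 9, 4, 1.
The distinct values are {0, 1, 4, 8, 9, 16, 21, 25}; there are 8 of them.

8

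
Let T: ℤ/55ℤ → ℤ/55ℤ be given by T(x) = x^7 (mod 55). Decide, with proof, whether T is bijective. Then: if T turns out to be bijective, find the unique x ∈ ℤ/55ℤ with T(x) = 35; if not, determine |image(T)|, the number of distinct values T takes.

Computing x^7 mod 55 for each x (by repeated squaring, reducing mod 55 at every step), the values T(0), T(1), …, T(54) are: 0, 1, 18, 42, 49, 25, 41, 28, 2, 4, 10, 11, 23, 7, 9, 5, 36, 8, 17, 24, 15, 21, 33, 12, 29, 20, 16, 3, 52, 39, 35, 26, 43, 22, 34, 40, 31, 38, 47, 19, 50, 46, 48, 32, 44, 45, 51, 53, 27, 14, 30, 6, 13, 37, 54.
Every element of ℤ/55ℤ appears exactly once in this list, so T is a bijection, and in particular bijective.
Since T is bijective, we read off the preimage of 35 from the same table: T(30) = 35, so T⁻¹(35) = 30.

30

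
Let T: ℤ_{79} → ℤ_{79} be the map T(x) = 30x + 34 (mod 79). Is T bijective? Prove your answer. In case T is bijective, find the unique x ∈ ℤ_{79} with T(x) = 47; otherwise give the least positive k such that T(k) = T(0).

61

If T(a) = T(b), then 30a ≡ 30b (mod 79). Because gcd(30, 79) = 1, we may cancel 30 to get a ≡ b (mod 79).
We now compute 30⁻¹ mod 79 explicitly. Euclid's algorithm: 79 = 2·30 + 19, 30 = 1·19 + 11, 19 = 1·11 + 8, 11 = 1·8 + 3, 8 = 2·3 + 2, 3 = 1·2 + 1; back-substituting gives 1 = 29·30 − 11·79, so 30⁻¹ ≡ 29 (mod 79).
For any y ∈ ℤ_{79}, x = 29(y − 34) mod 79 satisfies T(x) = 30·29(y − 34) + 34 ≡ y (since 30·29 ≡ 1 mod 79). So every y has a preimage.
Therefore T is bijective.
Since T is bijective, we compute T⁻¹(47): solve 30x + 34 ≡ 47 (mod 79), i.e. 30x ≡ 13 (mod 79).
Multiplying by 30⁻¹ = 29 gives x ≡ 29·13 = 377 = 4·79 + 61 ≡ 61 (mod 79).
Check: T(61) = 30·61 + 34 = 1864 = 23·79 + 47 ≡ 47 (mod 79).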